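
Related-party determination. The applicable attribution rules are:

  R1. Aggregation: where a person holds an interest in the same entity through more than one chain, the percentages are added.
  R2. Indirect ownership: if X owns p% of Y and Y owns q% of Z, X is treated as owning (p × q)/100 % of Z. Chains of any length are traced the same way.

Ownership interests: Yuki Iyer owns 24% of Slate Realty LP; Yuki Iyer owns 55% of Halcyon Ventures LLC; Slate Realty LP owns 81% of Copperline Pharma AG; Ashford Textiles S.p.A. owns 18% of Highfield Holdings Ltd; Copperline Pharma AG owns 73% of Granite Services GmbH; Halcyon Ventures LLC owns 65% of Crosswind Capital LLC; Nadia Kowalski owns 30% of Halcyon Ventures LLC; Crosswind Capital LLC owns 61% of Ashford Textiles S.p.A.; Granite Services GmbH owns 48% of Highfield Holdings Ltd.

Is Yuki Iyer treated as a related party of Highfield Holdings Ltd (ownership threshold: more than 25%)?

No

Chain via Slate Realty LP → Copperline Pharma AG → Granite Services GmbH (R2): 24% × 81% × 73% × 48% = 6.811776% of Highfield Holdings Ltd.
Chain via Halcyon Ventures LLC → Crosswind Capital LLC → Ashford Textiles S.p.A. (R2): 55% × 65% × 61% × 18% = 3.92535% of Highfield Holdings Ltd.
Aggregating (R1): 6.811776% + 3.92535% = 10.737126%.
10.737126% does not exceed the 25% threshold, so Yuki is not a related party to Highfield Holdings Ltd.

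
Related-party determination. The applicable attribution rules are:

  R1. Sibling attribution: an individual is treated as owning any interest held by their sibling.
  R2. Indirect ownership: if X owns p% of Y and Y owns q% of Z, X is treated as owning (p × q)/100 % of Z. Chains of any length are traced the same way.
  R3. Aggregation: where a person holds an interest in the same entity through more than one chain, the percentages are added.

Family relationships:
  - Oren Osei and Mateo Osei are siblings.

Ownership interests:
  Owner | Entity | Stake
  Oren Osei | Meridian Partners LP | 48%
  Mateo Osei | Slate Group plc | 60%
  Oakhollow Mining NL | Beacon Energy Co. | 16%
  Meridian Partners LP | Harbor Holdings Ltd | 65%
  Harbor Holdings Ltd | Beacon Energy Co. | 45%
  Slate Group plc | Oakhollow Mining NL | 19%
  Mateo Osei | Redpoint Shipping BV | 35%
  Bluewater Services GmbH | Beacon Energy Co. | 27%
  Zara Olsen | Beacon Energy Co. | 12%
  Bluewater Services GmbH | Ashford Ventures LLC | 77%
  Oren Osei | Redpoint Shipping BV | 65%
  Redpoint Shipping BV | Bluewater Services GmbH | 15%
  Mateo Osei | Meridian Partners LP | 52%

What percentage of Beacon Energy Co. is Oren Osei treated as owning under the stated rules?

35.124%

By sibling attribution (R1), Oren Osei is treated as also owning Mateo Osei's interest in Redpoint Shipping BV, giving 65% + 35% = 100%.
By sibling attribution (R1), Oren Osei is treated as also owning Mateo Osei's interest in Meridian Partners LP, giving 48% + 52% = 100%.
By sibling attribution (R1), Oren Osei is treated as owning Mateo Osei's 60% interest in Slate Group plc.
Chain via Redpoint Shipping BV → Bluewater Services GmbH (R2): 100% × 15% × 27% = 4.05% of Beacon Energy Co.
Chain via Meridian Partners LP → Harbor Holdings Ltd (R2): 100% × 65% × 45% = 29.25% of Beacon Energy Co.
Chain via Slate Group plc → Oakhollow Mining NL (R2): 60% × 19% × 16% = 1.824% of Beacon Energy Co.
Aggregating (R3): 4.05% + 29.25% + 1.824% = 35.124%.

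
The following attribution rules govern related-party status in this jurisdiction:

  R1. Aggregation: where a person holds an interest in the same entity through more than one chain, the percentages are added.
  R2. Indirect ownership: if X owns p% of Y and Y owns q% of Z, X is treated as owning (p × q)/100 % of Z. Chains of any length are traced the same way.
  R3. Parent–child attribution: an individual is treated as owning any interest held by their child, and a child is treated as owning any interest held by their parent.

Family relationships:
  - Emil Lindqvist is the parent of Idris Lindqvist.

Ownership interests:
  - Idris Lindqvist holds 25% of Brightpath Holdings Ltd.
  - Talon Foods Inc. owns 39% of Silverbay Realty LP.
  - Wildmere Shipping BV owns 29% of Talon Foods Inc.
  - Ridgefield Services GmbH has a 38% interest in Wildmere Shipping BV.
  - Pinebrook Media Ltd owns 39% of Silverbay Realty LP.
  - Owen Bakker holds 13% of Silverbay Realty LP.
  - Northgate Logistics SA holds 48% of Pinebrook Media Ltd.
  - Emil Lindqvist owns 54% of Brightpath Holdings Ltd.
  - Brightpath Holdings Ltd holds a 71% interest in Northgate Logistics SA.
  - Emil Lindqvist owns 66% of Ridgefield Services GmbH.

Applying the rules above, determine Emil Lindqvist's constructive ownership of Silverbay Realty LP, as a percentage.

By parent–child attribution (R3), Emil Lindqvist is treated as also owning Idris Lindqvist's interest in Brightpath Holdings Ltd, giving 54% + 25% = 79%.
Chain via Brightpath Holdings Ltd → Northgate Logistics SA → Pinebrook Media Ltd (R2): 79% × 71% × 48% × 39% = 10.500048% of Silverbay Realty LP.
Chain via Ridgefield Services GmbH → Wildmere Shipping BV → Talon Foods Inc. (R2): 66% × 38% × 29% × 39% = 2.836548% of Silverbay Realty LP.
Aggregating (R1): 10.500048% + 2.836548% = 13.336596%.

13.336596%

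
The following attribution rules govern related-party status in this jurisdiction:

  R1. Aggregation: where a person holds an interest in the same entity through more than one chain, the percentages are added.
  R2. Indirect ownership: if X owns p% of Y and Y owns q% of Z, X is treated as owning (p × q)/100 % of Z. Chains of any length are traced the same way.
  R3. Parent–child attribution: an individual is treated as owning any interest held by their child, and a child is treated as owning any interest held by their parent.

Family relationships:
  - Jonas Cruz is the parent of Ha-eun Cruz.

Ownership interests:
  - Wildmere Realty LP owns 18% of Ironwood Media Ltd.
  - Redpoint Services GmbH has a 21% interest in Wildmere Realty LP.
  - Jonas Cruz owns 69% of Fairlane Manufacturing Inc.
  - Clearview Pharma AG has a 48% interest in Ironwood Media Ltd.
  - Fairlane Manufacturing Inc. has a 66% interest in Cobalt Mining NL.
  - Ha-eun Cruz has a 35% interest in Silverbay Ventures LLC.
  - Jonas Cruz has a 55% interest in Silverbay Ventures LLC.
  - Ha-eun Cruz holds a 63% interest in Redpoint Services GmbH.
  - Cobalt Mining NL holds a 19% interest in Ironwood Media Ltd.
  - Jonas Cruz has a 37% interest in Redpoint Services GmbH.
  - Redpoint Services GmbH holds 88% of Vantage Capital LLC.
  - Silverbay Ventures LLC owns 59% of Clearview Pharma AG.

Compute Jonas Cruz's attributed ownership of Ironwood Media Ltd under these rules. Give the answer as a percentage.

By parent–child attribution (R3), Jonas Cruz is treated as also owning Ha-eun Cruz's interest in Redpoint Services GmbH, giving 37% + 63% = 100%.
By parent–child attribution (R3), Jonas Cruz is treated as also owning Ha-eun Cruz's interest in Silverbay Ventures LLC, giving 55% + 35% = 90%.
Chain via Fairlane Manufacturing Inc. → Cobalt Mining NL (R2): 69% × 66% × 19% = 8.6526% of Ironwood Media Ltd.
Chain via Redpoint Services GmbH → Wildmere Realty LP (R2): 100% × 21% × 18% = 3.78% of Ironwood Media Ltd.
Chain via Silverbay Ventures LLC → Clearview Pharma AG (R2): 90% × 59% × 48% = 25.488% of Ironwood Media Ltd.
Aggregating (R1): 8.6526% + 3.78% + 25.488% = 37.9206%.

37.9206%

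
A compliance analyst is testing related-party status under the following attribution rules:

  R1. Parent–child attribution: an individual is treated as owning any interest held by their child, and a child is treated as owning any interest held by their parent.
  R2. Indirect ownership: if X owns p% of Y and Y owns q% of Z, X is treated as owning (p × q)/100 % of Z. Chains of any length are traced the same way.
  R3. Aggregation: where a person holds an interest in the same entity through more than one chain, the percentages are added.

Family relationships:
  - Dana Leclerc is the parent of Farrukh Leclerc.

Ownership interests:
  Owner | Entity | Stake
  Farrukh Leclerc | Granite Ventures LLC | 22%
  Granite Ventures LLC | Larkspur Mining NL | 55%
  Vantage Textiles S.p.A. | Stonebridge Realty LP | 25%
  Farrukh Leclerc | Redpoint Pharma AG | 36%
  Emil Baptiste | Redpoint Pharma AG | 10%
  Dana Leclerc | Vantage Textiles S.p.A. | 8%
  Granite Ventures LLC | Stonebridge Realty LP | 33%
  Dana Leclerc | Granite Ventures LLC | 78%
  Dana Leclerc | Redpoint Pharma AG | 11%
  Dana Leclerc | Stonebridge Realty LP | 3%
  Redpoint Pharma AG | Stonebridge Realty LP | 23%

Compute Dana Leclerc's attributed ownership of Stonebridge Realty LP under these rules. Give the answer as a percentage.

48.81%

By parent–child attribution (R1), Dana Leclerc is treated as also owning Farrukh Leclerc's interest in Redpoint Pharma AG, giving 11% + 36% = 47%.
By parent–child attribution (R1), Dana Leclerc is treated as also owning Farrukh Leclerc's interest in Granite Ventures LLC, giving 78% + 22% = 100%.
Chain via Redpoint Pharma AG (R2): 47% × 23% = 10.81% of Stonebridge Realty LP.
Chain via Granite Ventures LLC (R2): 100% × 33% = 33% of Stonebridge Realty LP.
Chain via Vantage Textiles S.p.A. (R2): 8% × 25% = 2% of Stonebridge Realty LP.
Direct interest in Stonebridge Realty LP: 3%.
Aggregating (R3): 10.81% + 33% + 2% + 3% = 48.81%.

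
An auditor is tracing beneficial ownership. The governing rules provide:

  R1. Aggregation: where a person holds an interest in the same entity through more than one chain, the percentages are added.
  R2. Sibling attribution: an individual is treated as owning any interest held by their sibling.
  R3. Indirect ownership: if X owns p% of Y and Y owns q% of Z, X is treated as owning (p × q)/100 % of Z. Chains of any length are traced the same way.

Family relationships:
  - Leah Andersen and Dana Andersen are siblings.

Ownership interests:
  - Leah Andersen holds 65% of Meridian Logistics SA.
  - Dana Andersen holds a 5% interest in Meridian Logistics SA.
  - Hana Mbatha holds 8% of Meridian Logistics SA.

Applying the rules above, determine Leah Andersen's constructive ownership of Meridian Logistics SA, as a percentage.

By sibling attribution (R2), Leah Andersen is treated as also owning Dana Andersen's interest in Meridian Logistics SA, giving 65% + 5% = 70%.
Direct interest in Meridian Logistics SA: 70%.

70%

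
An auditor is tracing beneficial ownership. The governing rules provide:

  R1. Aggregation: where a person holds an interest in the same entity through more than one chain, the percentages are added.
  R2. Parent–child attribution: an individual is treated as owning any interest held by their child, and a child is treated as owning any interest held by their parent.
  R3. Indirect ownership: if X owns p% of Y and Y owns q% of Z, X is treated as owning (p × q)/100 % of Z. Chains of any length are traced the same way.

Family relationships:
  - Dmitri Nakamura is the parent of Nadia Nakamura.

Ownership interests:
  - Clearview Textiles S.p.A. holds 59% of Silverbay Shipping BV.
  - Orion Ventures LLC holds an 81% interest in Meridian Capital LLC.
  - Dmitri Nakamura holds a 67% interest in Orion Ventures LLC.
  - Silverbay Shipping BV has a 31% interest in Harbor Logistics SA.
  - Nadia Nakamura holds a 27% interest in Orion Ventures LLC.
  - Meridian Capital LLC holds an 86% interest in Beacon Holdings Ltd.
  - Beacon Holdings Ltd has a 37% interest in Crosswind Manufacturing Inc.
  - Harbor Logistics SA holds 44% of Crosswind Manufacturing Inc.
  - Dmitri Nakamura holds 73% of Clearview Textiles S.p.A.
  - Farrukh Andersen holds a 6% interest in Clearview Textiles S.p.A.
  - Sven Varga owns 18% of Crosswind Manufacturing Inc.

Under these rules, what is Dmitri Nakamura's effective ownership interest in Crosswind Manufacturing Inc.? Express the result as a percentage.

By parent–child attribution (R2), Dmitri Nakamura is treated as also owning Nadia Nakamura's interest in Orion Ventures LLC, giving 67% + 27% = 94%.
Chain via Clearview Textiles S.p.A. → Silverbay Shipping BV → Harbor Logistics SA (R3): 73% × 59% × 31% × 44% = 5.874748% of Crosswind Manufacturing Inc.
Chain via Orion Ventures LLC → Meridian Capital LLC → Beacon Holdings Ltd (R3): 94% × 81% × 86% × 37% = 24.227748% of Crosswind Manufacturing Inc.
Aggregating (R1): 5.874748% + 24.227748% = 30.102496%.

30.102496%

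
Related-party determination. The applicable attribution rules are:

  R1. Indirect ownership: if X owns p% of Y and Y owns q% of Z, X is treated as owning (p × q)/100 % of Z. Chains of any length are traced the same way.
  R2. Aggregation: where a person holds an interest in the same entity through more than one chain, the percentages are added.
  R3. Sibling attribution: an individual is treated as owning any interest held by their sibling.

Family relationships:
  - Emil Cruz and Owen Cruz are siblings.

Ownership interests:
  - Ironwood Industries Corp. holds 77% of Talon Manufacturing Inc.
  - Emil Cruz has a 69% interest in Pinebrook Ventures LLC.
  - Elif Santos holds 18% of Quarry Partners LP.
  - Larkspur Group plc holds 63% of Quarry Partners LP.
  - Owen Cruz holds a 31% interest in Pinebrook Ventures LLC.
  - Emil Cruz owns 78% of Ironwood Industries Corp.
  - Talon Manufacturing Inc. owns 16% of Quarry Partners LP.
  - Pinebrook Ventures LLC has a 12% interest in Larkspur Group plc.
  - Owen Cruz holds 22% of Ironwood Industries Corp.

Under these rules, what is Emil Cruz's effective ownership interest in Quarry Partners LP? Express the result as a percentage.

19.88%

By sibling attribution (R3), Emil Cruz is treated as also owning Owen Cruz's interest in Ironwood Industries Corp, giving 78% + 22% = 100%.
By sibling attribution (R3), Emil Cruz is treated as also owning Owen Cruz's interest in Pinebrook Ventures LLC, giving 69% + 31% = 100%.
Chain via Ironwood Industries Corp. → Talon Manufacturing Inc. (R1): 100% × 77% × 16% = 12.32% of Quarry Partners LP.
Chain via Pinebrook Ventures LLC → Larkspur Group plc (R1): 100% × 12% × 63% = 7.56% of Quarry Partners LP.
Aggregating (R2): 12.32% + 7.56% = 19.88%.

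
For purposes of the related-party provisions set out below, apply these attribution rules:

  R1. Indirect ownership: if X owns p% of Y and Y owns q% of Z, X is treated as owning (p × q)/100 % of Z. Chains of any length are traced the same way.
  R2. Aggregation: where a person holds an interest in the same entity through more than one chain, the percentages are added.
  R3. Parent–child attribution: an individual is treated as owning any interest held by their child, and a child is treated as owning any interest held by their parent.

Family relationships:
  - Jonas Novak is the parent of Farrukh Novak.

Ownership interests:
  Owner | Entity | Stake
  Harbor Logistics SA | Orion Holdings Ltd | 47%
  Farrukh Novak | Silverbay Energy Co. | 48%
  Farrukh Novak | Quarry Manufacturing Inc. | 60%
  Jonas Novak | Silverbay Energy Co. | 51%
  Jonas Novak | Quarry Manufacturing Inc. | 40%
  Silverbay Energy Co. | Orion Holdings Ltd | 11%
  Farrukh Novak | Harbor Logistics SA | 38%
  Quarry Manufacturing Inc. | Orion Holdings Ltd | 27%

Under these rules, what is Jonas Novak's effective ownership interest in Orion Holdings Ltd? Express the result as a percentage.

55.75%

By parent–child attribution (R3), Jonas Novak is treated as also owning Farrukh Novak's interest in Quarry Manufacturing Inc, giving 40% + 60% = 100%.
By parent–child attribution (R3), Jonas Novak is treated as also owning Farrukh Novak's interest in Silverbay Energy Co, giving 51% + 48% = 99%.
By parent–child attribution (R3), Jonas Novak is treated as owning Farrukh Novak's 38% interest in Harbor Logistics SA.
Chain via Quarry Manufacturing Inc. (R1): 100% × 27% = 27% of Orion Holdings Ltd.
Chain via Silverbay Energy Co. (R1): 99% × 11% = 10.89% of Orion Holdings Ltd.
Chain via Harbor Logistics SA (R1): 38% × 47% = 17.86% of Orion Holdings Ltd.
Aggregating (R2): 27% + 10.89% + 17.86% = 55.75%.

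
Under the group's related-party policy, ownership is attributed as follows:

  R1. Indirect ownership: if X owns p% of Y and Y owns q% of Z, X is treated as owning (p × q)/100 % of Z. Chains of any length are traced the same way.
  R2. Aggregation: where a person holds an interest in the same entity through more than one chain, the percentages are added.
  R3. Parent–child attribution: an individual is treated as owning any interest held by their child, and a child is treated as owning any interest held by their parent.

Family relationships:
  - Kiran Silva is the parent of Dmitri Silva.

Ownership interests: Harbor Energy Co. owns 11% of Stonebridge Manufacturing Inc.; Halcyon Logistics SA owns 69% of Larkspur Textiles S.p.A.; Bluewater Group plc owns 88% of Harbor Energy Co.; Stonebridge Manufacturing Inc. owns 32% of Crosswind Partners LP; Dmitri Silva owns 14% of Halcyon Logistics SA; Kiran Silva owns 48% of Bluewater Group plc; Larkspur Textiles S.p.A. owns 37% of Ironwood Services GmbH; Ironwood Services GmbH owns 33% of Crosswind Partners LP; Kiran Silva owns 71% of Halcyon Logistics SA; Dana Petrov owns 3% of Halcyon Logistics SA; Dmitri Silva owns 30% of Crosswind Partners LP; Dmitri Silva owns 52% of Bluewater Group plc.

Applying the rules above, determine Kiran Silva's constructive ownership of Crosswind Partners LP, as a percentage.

By parent–child attribution (R3), Kiran Silva is treated as also owning Dmitri Silva's interest in Halcyon Logistics SA, giving 71% + 14% = 85%.
By parent–child attribution (R3), Kiran Silva is treated as also owning Dmitri Silva's interest in Bluewater Group plc, giving 48% + 52% = 100%.
By parent–child attribution (R3), Kiran Silva is treated as owning Dmitri Silva's 30% interest in Crosswind Partners LP.
Chain via Halcyon Logistics SA → Larkspur Textiles S.p.A. → Ironwood Services GmbH (R1): 85% × 69% × 37% × 33% = 7.161165% of Crosswind Partners LP.
Chain via Bluewater Group plc → Harbor Energy Co. → Stonebridge Manufacturing Inc. (R1): 100% × 88% × 11% × 32% = 3.0976% of Crosswind Partners LP.
Direct interest in Crosswind Partners LP: 30%.
Aggregating (R2): 7.161165% + 3.0976% + 30% = 40.258765%.

40.258765%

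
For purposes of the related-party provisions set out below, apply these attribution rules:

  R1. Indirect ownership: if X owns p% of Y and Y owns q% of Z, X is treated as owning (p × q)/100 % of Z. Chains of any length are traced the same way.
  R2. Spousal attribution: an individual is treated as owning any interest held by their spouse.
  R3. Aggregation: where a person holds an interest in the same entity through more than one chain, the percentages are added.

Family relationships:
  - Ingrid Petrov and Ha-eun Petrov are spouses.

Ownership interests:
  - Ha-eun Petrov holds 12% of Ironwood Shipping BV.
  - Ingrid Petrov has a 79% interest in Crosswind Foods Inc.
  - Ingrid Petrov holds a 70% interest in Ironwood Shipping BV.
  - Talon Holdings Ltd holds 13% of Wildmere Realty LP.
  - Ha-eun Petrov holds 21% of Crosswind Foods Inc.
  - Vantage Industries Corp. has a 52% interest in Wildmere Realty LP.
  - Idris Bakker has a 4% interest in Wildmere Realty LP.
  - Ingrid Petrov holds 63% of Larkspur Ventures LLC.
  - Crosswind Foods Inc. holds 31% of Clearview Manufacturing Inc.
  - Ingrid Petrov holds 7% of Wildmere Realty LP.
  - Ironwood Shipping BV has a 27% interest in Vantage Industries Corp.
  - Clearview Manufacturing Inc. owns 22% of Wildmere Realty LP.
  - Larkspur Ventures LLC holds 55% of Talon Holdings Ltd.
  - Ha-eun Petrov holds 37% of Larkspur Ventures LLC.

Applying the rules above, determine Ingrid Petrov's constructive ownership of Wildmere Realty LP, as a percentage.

32.4828%

By spousal attribution (R2), Ingrid Petrov is treated as also owning Ha-eun Petrov's interest in Ironwood Shipping BV, giving 70% + 12% = 82%.
By spousal attribution (R2), Ingrid Petrov is treated as also owning Ha-eun Petrov's interest in Larkspur Ventures LLC, giving 63% + 37% = 100%.
By spousal attribution (R2), Ingrid Petrov is treated as also owning Ha-eun Petrov's interest in Crosswind Foods Inc, giving 79% + 21% = 100%.
Chain via Ironwood Shipping BV → Vantage Industries Corp. (R1): 82% × 27% × 52% = 11.5128% of Wildmere Realty LP.
Chain via Larkspur Ventures LLC → Talon Holdings Ltd (R1): 100% × 55% × 13% = 7.15% of Wildmere Realty LP.
Chain via Crosswind Foods Inc. → Clearview Manufacturing Inc. (R1): 100% × 31% × 22% = 6.82% of Wildmere Realty LP.
Direct interest in Wildmere Realty LP: 7%.
Aggregating (R3): 11.5128% + 7.15% + 6.82% + 7% = 32.4828%.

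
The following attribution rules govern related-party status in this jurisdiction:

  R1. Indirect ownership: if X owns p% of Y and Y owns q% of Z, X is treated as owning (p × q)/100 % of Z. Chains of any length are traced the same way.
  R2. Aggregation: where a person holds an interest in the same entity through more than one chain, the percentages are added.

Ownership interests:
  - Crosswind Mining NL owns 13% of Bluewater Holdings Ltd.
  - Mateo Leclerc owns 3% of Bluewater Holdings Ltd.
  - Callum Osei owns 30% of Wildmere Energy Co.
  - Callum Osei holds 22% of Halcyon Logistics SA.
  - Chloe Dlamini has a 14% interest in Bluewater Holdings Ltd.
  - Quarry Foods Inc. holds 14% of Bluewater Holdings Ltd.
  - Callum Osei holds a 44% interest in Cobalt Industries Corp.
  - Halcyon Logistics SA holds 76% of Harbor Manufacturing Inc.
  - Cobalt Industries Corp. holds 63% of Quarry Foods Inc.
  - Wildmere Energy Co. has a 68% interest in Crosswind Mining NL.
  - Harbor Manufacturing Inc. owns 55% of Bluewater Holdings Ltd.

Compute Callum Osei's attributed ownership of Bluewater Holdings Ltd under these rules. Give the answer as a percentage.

15.7288%

Chain via Wildmere Energy Co. → Crosswind Mining NL (R1): 30% × 68% × 13% = 2.652% of Bluewater Holdings Ltd.
Chain via Cobalt Industries Corp. → Quarry Foods Inc. (R1): 44% × 63% × 14% = 3.8808% of Bluewater Holdings Ltd.
Chain via Halcyon Logistics SA → Harbor Manufacturing Inc. (R1): 22% × 76% × 55% = 9.196% of Bluewater Holdings Ltd.
Aggregating (R2): 2.652% + 3.8808% + 9.196% = 15.7288%.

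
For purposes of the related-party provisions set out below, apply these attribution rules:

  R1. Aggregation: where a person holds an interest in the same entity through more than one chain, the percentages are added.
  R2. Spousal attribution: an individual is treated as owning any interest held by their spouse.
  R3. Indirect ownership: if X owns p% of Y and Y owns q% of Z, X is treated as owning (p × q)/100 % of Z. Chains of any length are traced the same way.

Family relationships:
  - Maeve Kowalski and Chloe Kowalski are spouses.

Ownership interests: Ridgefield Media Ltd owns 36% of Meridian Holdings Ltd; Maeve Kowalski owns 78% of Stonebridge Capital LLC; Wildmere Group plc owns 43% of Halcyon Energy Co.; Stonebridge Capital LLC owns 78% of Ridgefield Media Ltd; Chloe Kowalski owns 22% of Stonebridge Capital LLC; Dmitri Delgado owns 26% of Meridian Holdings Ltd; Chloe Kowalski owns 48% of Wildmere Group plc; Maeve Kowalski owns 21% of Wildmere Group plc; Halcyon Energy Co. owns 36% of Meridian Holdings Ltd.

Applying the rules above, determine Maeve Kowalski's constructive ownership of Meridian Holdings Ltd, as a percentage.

By spousal attribution (R2), Maeve Kowalski is treated as also owning Chloe Kowalski's interest in Stonebridge Capital LLC, giving 78% + 22% = 100%.
By spousal attribution (R2), Maeve Kowalski is treated as also owning Chloe Kowalski's interest in Wildmere Group plc, giving 21% + 48% = 69%.
Chain via Stonebridge Capital LLC → Ridgefield Media Ltd (R3): 100% × 78% × 36% = 28.08% of Meridian Holdings Ltd.
Chain via Wildmere Group plc → Halcyon Energy Co. (R3): 69% × 43% × 36% = 10.6812% of Meridian Holdings Ltd.
Aggregating (R1): 28.08% + 10.6812% = 38.7612%.

38.7612%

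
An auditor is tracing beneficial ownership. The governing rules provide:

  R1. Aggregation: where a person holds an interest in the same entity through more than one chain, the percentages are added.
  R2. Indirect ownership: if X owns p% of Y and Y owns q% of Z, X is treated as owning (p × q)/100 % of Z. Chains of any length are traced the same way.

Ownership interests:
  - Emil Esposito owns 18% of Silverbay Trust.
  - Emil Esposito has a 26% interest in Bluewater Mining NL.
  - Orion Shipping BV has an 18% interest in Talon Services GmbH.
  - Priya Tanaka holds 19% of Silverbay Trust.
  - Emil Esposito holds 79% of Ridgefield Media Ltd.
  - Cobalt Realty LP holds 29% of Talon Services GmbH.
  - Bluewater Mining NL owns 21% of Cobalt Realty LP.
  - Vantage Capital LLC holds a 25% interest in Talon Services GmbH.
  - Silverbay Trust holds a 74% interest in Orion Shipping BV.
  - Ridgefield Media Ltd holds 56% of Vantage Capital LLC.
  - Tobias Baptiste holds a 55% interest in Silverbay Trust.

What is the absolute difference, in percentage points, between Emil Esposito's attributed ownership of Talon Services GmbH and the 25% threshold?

Chain via Ridgefield Media Ltd → Vantage Capital LLC (R2): 79% × 56% × 25% = 11.06% of Talon Services GmbH.
Chain via Bluewater Mining NL → Cobalt Realty LP (R2): 26% × 21% × 29% = 1.5834% of Talon Services GmbH.
Chain via Silverbay Trust → Orion Shipping BV (R2): 18% × 74% × 18% = 2.3976% of Talon Services GmbH.
Aggregating (R1): 11.06% + 1.5834% + 2.3976% = 15.041%.
15.041% falls short of the 25% threshold by 9.959 percentage points.

9.959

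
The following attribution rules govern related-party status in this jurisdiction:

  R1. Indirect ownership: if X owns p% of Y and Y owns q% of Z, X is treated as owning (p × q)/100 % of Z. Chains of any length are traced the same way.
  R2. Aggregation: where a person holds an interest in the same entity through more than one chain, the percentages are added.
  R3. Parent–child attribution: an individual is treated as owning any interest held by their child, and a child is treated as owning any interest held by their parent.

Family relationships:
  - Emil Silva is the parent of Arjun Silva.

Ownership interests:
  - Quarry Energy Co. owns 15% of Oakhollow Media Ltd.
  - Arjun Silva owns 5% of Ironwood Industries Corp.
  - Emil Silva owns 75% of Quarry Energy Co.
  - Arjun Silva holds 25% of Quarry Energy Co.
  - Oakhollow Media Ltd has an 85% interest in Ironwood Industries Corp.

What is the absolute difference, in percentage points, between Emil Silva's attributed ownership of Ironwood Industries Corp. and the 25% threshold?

By parent–child attribution (R3), Emil Silva is treated as also owning Arjun Silva's interest in Quarry Energy Co, giving 75% + 25% = 100%.
By parent–child attribution (R3), Emil Silva is treated as owning Arjun Silva's 5% interest in Ironwood Industries Corp.
Chain via Quarry Energy Co. → Oakhollow Media Ltd (R1): 100% × 15% × 85% = 12.75% of Ironwood Industries Corp.
Direct interest in Ironwood Industries Corp: 5%.
Aggregating (R2): 12.75% + 5% = 17.75%.
17.75% falls short of the 25% threshold by 7.25 percentage points.

7.25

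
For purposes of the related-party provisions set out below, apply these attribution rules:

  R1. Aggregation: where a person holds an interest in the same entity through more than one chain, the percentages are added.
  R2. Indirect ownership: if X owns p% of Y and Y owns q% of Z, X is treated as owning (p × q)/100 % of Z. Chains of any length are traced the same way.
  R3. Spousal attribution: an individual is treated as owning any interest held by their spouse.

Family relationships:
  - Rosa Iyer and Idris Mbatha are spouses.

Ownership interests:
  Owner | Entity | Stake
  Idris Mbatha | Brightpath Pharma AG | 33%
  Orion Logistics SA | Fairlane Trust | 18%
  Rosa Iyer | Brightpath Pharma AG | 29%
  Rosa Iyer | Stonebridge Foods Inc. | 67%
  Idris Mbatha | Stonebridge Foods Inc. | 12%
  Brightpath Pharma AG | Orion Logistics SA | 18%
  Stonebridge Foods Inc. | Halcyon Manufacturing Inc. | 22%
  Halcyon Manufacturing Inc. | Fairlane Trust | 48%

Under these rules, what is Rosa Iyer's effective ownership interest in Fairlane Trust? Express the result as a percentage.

10.3512%

By spousal attribution (R3), Rosa Iyer is treated as also owning Idris Mbatha's interest in Brightpath Pharma AG, giving 29% + 33% = 62%.
By spousal attribution (R3), Rosa Iyer is treated as also owning Idris Mbatha's interest in Stonebridge Foods Inc, giving 67% + 12% = 79%.
Chain via Brightpath Pharma AG → Orion Logistics SA (R2): 62% × 18% × 18% = 2.0088% of Fairlane Trust.
Chain via Stonebridge Foods Inc. → Halcyon Manufacturing Inc. (R2): 79% × 22% × 48% = 8.3424% of Fairlane Trust.
Aggregating (R1): 2.0088% + 8.3424% = 10.3512%.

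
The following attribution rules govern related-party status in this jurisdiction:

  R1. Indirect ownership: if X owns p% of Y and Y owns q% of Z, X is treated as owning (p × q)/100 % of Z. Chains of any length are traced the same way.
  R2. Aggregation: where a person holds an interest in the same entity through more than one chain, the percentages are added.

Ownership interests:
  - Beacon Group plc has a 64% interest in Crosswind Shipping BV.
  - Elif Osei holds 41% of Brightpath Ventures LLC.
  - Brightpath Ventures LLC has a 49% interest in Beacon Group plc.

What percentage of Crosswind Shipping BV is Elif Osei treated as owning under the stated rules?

Chain via Brightpath Ventures LLC → Beacon Group plc (R1): 41% × 49% × 64% = 12.8576% of Crosswind Shipping BV.

12.8576%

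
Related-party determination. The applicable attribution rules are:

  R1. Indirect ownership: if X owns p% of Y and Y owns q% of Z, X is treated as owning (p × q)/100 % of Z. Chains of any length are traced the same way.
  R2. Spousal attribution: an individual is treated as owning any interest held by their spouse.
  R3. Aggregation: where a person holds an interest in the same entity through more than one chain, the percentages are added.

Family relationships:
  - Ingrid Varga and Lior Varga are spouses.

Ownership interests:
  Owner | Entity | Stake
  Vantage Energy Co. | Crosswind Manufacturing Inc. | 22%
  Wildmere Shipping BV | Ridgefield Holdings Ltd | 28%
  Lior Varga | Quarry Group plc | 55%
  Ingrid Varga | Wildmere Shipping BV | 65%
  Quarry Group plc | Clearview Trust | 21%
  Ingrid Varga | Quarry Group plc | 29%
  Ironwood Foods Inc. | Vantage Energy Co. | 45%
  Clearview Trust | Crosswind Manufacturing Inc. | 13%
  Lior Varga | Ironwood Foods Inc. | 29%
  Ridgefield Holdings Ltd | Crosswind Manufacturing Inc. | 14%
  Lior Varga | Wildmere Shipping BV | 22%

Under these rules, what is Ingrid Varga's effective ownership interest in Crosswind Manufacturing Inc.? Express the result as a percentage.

By spousal attribution (R2), Ingrid Varga is treated as also owning Lior Varga's interest in Wildmere Shipping BV, giving 65% + 22% = 87%.
By spousal attribution (R2), Ingrid Varga is treated as also owning Lior Varga's interest in Quarry Group plc, giving 29% + 55% = 84%.
By spousal attribution (R2), Ingrid Varga is treated as owning Lior Varga's 29% interest in Ironwood Foods Inc.
Chain via Wildmere Shipping BV → Ridgefield Holdings Ltd (R1): 87% × 28% × 14% = 3.4104% of Crosswind Manufacturing Inc.
Chain via Quarry Group plc → Clearview Trust (R1): 84% × 21% × 13% = 2.2932% of Crosswind Manufacturing Inc.
Chain via Ironwood Foods Inc. → Vantage Energy Co. (R1): 29% × 45% × 22% = 2.871% of Crosswind Manufacturing Inc.
Aggregating (R3): 3.4104% + 2.2932% + 2.871% = 8.5746%.

8.5746%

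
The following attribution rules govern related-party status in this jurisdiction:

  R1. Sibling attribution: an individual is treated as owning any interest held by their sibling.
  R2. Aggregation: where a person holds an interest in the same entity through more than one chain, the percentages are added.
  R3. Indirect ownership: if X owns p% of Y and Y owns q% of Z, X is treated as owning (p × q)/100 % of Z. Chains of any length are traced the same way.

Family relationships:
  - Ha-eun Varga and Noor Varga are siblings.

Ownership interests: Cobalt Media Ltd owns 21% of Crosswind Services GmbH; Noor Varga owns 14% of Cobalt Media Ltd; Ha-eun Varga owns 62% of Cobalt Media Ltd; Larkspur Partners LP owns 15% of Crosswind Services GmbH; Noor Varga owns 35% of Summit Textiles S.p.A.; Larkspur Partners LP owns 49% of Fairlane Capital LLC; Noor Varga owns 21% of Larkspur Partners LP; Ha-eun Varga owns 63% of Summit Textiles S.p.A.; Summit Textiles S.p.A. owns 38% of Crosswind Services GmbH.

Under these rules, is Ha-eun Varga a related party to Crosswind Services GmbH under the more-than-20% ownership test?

By sibling attribution (R1), Ha-eun Varga is treated as also owning Noor Varga's interest in Summit Textiles S.p.A, giving 63% + 35% = 98%.
By sibling attribution (R1), Ha-eun Varga is treated as also owning Noor Varga's interest in Cobalt Media Ltd, giving 62% + 14% = 76%.
By sibling attribution (R1), Ha-eun Varga is treated as owning Noor Varga's 21% interest in Larkspur Partners LP.
Chain via Summit Textiles S.p.A. (R3): 98% × 38% = 37.24% of Crosswind Services GmbH.
Chain via Cobalt Media Ltd (R3): 76% × 21% = 15.96% of Crosswind Services GmbH.
Chain via Larkspur Partners LP (R3): 21% × 15% = 3.15% of Crosswind Services GmbH.
Aggregating (R2): 37.24% + 15.96% + 3.15% = 56.35%.
56.35% exceeds the 20% threshold, so Ha-eun is a related party to Crosswind Services GmbH.

Yes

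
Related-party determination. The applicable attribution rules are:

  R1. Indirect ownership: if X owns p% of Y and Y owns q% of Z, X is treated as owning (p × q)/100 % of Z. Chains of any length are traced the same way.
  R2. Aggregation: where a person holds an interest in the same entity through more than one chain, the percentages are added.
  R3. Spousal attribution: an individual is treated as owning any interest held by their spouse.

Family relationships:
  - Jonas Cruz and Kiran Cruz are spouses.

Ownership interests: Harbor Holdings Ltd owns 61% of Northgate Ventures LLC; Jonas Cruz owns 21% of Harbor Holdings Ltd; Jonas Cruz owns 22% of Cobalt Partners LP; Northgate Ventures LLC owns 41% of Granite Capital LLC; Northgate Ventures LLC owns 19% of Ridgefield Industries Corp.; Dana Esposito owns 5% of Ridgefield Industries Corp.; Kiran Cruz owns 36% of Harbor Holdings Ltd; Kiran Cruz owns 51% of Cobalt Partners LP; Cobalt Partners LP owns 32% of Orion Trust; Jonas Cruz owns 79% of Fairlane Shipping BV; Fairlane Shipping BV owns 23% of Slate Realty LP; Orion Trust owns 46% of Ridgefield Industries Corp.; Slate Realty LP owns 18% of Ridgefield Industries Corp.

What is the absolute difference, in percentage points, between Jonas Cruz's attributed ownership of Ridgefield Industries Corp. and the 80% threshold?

By spousal attribution (R3), Jonas Cruz is treated as also owning Kiran Cruz's interest in Cobalt Partners LP, giving 22% + 51% = 73%.
By spousal attribution (R3), Jonas Cruz is treated as also owning Kiran Cruz's interest in Harbor Holdings Ltd, giving 21% + 36% = 57%.
Chain via Cobalt Partners LP → Orion Trust (R1): 73% × 32% × 46% = 10.7456% of Ridgefield Industries Corp.
Chain via Fairlane Shipping BV → Slate Realty LP (R1): 79% × 23% × 18% = 3.2706% of Ridgefield Industries Corp.
Chain via Harbor Holdings Ltd → Northgate Ventures LLC (R1): 57% × 61% × 19% = 6.6063% of Ridgefield Industries Corp.
Aggregating (R2): 10.7456% + 3.2706% + 6.6063% = 20.6225%.
20.6225% falls short of the 80% threshold by 59.3775 percentage points.

59.3775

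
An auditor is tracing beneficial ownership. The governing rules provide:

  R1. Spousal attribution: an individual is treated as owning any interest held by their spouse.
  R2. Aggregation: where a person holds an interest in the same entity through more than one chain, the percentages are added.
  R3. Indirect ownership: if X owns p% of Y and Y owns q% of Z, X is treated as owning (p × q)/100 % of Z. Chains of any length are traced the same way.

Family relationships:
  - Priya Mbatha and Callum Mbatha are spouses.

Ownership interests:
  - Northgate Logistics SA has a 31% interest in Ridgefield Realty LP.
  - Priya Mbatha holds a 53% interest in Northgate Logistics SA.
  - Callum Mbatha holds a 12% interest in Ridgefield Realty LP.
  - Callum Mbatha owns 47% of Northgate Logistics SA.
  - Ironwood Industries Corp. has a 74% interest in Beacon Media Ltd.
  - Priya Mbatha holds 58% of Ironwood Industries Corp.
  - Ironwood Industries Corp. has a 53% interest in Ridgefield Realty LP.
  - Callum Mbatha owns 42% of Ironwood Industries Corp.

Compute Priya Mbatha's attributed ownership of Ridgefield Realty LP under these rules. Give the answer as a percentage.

96%

By spousal attribution (R1), Priya Mbatha is treated as also owning Callum Mbatha's interest in Ironwood Industries Corp, giving 58% + 42% = 100%.
By spousal attribution (R1), Priya Mbatha is treated as also owning Callum Mbatha's interest in Northgate Logistics SA, giving 53% + 47% = 100%.
By spousal attribution (R1), Priya Mbatha is treated as owning Callum Mbatha's 12% interest in Ridgefield Realty LP.
Chain via Ironwood Industries Corp. (R3): 100% × 53% = 53% of Ridgefield Realty LP.
Chain via Northgate Logistics SA (R3): 100% × 31% = 31% of Ridgefield Realty LP.
Direct interest in Ridgefield Realty LP: 12%.
Aggregating (R2): 53% + 31% + 12% = 96%.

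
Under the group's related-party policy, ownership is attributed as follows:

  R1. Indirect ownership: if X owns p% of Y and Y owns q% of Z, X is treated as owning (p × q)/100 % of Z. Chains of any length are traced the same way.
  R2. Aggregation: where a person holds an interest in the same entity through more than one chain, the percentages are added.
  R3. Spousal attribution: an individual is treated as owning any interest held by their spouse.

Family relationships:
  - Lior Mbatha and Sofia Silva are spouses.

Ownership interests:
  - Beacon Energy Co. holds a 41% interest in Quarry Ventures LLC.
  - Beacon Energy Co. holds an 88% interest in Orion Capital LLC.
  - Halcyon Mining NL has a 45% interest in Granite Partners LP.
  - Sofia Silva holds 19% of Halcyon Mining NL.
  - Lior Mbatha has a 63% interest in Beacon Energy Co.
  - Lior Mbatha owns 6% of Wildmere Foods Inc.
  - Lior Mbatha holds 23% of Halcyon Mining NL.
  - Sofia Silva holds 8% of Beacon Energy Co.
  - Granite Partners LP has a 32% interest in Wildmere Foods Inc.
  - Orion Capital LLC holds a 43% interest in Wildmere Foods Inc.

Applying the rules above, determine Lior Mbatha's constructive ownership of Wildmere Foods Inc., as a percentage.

By spousal attribution (R3), Lior Mbatha is treated as also owning Sofia Silva's interest in Halcyon Mining NL, giving 23% + 19% = 42%.
By spousal attribution (R3), Lior Mbatha is treated as also owning Sofia Silva's interest in Beacon Energy Co, giving 63% + 8% = 71%.
Chain via Halcyon Mining NL → Granite Partners LP (R1): 42% × 45% × 32% = 6.048% of Wildmere Foods Inc.
Chain via Beacon Energy Co. → Orion Capital LLC (R1): 71% × 88% × 43% = 26.8664% of Wildmere Foods Inc.
Direct interest in Wildmere Foods Inc: 6%.
Aggregating (R2): 6.048% + 26.8664% + 6% = 38.9144%.

38.9144%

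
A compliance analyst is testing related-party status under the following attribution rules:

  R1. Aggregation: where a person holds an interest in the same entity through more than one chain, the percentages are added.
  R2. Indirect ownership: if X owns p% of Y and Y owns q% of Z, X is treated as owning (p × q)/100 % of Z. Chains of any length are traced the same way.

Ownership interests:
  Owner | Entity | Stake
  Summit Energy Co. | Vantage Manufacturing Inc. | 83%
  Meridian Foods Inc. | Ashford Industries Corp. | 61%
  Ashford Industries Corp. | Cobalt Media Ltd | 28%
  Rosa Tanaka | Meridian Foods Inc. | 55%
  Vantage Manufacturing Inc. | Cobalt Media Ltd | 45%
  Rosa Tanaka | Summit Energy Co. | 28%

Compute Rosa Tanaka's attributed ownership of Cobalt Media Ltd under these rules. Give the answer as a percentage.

Chain via Summit Energy Co. → Vantage Manufacturing Inc. (R2): 28% × 83% × 45% = 10.458% of Cobalt Media Ltd.
Chain via Meridian Foods Inc. → Ashford Industries Corp. (R2): 55% × 61% × 28% = 9.394% of Cobalt Media Ltd.
Aggregating (R1): 10.458% + 9.394% = 19.852%.

19.852%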